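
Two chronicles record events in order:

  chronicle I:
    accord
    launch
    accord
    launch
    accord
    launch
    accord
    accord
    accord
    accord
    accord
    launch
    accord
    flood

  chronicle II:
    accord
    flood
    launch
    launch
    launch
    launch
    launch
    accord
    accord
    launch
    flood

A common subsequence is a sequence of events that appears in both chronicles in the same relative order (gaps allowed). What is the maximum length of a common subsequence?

8

Pick accord [1,1]; then launch [2,5]; then launch [4,6]; then launch [6,7]; then accord [10,8]; then accord [11,9]; then launch [12,10]; then flood [14,11]; all 8 events appear in both, in order. Since dp[14][11] = 8, nothing longer is possible.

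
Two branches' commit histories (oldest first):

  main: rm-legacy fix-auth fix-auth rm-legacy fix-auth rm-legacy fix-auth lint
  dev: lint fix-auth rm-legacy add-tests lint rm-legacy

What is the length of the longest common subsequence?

Match fix-auth (main #3, dev #2), rm-legacy (main #4, dev #3), rm-legacy (main #6, dev #6) — 3 commits in the same relative order in both. The LCS DP gives dp[8][6] = 3, so this is optimal.

3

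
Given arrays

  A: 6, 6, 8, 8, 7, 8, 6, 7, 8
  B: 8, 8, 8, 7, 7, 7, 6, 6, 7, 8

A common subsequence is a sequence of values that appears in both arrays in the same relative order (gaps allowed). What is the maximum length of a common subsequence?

Pick 8 [3,2], then 8 [4,3], then 7 [5,6], then 6 [7,8], then 7 [8,9], then 8 [9,10]; all 6 values appear in both, in order, and the DP table's final entry dp[9][10] is also 6, so no common subsequence is longer.

6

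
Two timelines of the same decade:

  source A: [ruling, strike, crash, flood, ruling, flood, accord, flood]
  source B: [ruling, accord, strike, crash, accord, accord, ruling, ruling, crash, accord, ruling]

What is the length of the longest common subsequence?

One common subsequence of length 5: ruling [1,1], then strike [2,3], then crash [3,4], then ruling [5,8], then accord [7,10]. Since dp[8][11] = 5, nothing longer is possible.

5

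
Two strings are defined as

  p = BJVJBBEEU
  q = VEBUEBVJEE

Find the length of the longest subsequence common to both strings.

5

One common subsequence of length 5: B at p[1]=q[6] → V at p[3]=q[7] → J at p[4]=q[8] → E at p[7]=q[9] → E at p[8]=q[10], and the DP table's final entry dp[9][10] is also 5, so no common subsequence is longer.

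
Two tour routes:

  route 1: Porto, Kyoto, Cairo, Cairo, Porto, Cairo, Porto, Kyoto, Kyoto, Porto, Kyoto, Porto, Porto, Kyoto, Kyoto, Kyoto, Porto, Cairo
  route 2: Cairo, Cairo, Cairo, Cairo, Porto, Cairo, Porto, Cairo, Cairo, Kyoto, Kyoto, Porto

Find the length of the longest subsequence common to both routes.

Taking Cairo at route 1[3]=route 2[3], then Cairo at route 1[4]=route 2[4], then Porto at route 1[5]=route 2[5], then Cairo at route 1[6]=route 2[6], then Porto at route 1[7]=route 2[7], then Kyoto at route 1[15]=route 2[10], then Kyoto at route 1[16]=route 2[11], then Porto at route 1[17]=route 2[12] gives a common subsequence of length 8. Since dp[18][12] = 8, nothing longer is possible.

8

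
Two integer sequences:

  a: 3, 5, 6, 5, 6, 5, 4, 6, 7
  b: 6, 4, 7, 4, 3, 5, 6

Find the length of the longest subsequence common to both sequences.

Match 3 (a #1, b #5); then 5 (a #6, b #6); then 6 (a #8, b #7) — 3 values in the same relative order in both. Since dp[9][7] = 3, nothing longer is possible.

3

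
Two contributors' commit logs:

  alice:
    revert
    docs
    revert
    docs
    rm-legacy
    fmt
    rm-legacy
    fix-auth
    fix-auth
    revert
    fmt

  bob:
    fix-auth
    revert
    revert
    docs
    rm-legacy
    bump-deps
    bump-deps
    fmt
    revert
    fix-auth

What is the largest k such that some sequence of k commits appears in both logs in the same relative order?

6

One common subsequence of length 6: revert (alice #1, bob #2), revert (alice #3, bob #3), docs (alice #4, bob #4), rm-legacy (alice #5, bob #5), fmt (alice #6, bob #8), fix-auth (alice #9, bob #10), and the DP table's final entry dp[11][10] is also 6, so no common subsequence is longer.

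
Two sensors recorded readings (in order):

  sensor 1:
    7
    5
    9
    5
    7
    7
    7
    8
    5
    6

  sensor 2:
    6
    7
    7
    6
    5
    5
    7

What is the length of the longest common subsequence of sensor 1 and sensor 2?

Let dp[i][j] be the LCS length of the first i values of sensor 1 and the first j values of sensor 2. dp[i][j] = dp[i-1][j-1]+1 when the i-th and j-th values match, else max(dp[i-1][j], dp[i][j-1]).
    ·  6  7  7  6  5  5  7
 ·  0  0  0  0  0  0  0  0
 7  0  0  1  1  1  1  1  1
 5  0  0  1  1  1  2  2  2
 9  0  0  1  1  1  2  2  2
 5  0  0  1  1  1  2  3  3
 7  0  0  1  2  2  2  3  4
 7  0  0  1  2  2  2  3  4
 7  0  0  1  2  2  2  3  4
 8  0  0  1  2  2  2  3  4
 5  0  0  1  2  2  3  3  4
 6  0  1  1  2  3  3  3  4
dp[10][7] = 4. One LCS (by backtracking along matches): 7, 5, 5, 7.

4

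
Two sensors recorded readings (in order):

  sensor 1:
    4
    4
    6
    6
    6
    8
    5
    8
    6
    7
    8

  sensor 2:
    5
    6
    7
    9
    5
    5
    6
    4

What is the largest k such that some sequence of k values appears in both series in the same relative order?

Pick 6 at sensor 1[3]=sensor 2[2]; then 5 at sensor 1[7]=sensor 2[6]; then 6 at sensor 1[9]=sensor 2[7]; all 3 values appear in both, in order, and the DP table's final entry dp[11][8] is also 3, so no common subsequence is longer.

3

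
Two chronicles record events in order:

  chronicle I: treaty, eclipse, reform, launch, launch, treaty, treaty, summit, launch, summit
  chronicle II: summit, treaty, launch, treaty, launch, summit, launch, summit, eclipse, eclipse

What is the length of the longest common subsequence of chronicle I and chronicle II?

One common subsequence of length 6: treaty (chronicle I #1, chronicle II #2) → launch (chronicle I #4, chronicle II #3) → launch (chronicle I #5, chronicle II #5) → summit (chronicle I #8, chronicle II #6) → launch (chronicle I #9, chronicle II #7) → summit (chronicle I #10, chronicle II #8). The LCS DP gives dp[10][10] = 6, so this is optimal.

6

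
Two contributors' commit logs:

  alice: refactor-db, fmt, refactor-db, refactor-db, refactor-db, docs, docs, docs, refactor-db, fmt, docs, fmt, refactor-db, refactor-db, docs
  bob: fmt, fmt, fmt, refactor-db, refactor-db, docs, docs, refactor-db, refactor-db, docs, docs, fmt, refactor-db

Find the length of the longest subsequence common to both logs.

9

Pick fmt at alice[2]=bob[3], then refactor-db at alice[4]=bob[4], then refactor-db at alice[5]=bob[5], then docs at alice[6]=bob[6], then docs at alice[7]=bob[7], then docs at alice[8]=bob[10], then docs at alice[11]=bob[11], then fmt at alice[12]=bob[12], then refactor-db at alice[14]=bob[13]; all 9 commits appear in both, in order. Since dp[15][13] = 9, nothing longer is possible.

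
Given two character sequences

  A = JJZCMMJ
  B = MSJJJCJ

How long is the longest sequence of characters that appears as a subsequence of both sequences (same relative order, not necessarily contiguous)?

Let dp[i][j] be the LCS length of the first i characters of A and the first j characters of B. dp[i][j] = dp[i-1][j-1]+1 when the i-th and j-th characters match, else max(dp[i-1][j], dp[i][j-1]).
    ·  M  S  J  J  J  C  J
 ·  0  0  0  0  0  0  0  0
 J  0  0  0  1  1  1  1  1
 J  0  0  0  1  2  2  2  2
 Z  0  0  0  1  2  2  2  2
 C  0  0  0  1  2  2  3  3
 M  0  1  1  1  2  2  3  3
 M  0  1  1  1  2  2  3  3
 J  0  1  1  2  2  3  3  4
dp[7][7] = 4. One LCS (by backtracking along matches): JJCJ.

4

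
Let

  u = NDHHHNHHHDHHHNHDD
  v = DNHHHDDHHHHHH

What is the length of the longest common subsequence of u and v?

10

Taking N (u #1, v #2), then H (u #3, v #3), then H (u #4, v #4), then H (u #5, v #5), then H (u #8, v #8), then H (u #9, v #9), then H (u #11, v #10), then H (u #12, v #11), then H (u #13, v #12), then H (u #15, v #13) gives a common subsequence of length 10. dp[17][13] = 10 confirms this is the maximum.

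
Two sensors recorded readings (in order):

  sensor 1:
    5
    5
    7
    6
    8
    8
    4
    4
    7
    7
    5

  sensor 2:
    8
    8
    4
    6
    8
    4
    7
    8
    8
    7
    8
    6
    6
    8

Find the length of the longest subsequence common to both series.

One common subsequence of length 6: 8 at sensor 1[5]=sensor 2[1] → 8 at sensor 1[6]=sensor 2[2] → 4 at sensor 1[7]=sensor 2[3] → 4 at sensor 1[8]=sensor 2[6] → 7 at sensor 1[9]=sensor 2[7] → 7 at sensor 1[10]=sensor 2[10], and the DP table's final entry dp[11][14] is also 6, so no common subsequence is longer.

6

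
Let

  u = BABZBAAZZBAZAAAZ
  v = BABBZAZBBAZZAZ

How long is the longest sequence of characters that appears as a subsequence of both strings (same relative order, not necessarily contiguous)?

11

Taking B at u[1]=v[1]; then A at u[2]=v[2]; then B at u[3]=v[4]; then Z at u[4]=v[5]; then A at u[7]=v[6]; then Z at u[8]=v[7]; then B at u[10]=v[9]; then A at u[11]=v[10]; then Z at u[12]=v[12]; then A at u[15]=v[13]; then Z at u[16]=v[14] gives a common subsequence of length 11. Since dp[16][14] = 11, nothing longer is possible.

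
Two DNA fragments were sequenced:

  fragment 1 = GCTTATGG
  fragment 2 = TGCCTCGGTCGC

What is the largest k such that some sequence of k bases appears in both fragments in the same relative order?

Match G (fragment 1 #1, fragment 2 #2) → C (fragment 1 #2, fragment 2 #4) → T (fragment 1 #3, fragment 2 #5) → T (fragment 1 #4, fragment 2 #9) → G (fragment 1 #7, fragment 2 #11) — 5 bases in the same relative order in both, and the DP table's final entry dp[8][12] is also 5, so no common subsequence is longer.

5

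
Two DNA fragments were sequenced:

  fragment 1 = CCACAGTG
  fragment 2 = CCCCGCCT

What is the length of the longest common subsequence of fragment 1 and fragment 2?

Let dp[i][j] be the LCS length of the first i bases of fragment 1 and the first j bases of fragment 2. dp[i][j] = dp[i-1][j-1]+1 when the i-th and j-th bases match, else max(dp[i-1][j], dp[i][j-1]).
    ·  C  C  C  C  G  C  C  T
 ·  0  0  0  0  0  0  0  0  0
 C  0  1  1  1  1  1  1  1  1
 C  0  1  2  2  2  2  2  2  2
 A  0  1  2  2  2  2  2  2  2
 C  0  1  2  3  3  3  3  3  3
 A  0  1  2  3  3  3  3  3  3
 G  0  1  2  3  3  4  4  4  4
 T  0  1  2  3  3  4  4  4  5
 G  0  1  2  3  3  4  4  4  5
dp[8][8] = 5. One LCS (by backtracking along matches): CCCGT.

5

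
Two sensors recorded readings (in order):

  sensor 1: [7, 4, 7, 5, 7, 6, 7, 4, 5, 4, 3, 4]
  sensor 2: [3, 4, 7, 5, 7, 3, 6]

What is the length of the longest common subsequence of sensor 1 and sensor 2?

Match 4 [2,2], then 7 [3,3], then 5 [4,4], then 7 [5,5], then 6 [6,7] — 5 values in the same relative order in both. Since dp[12][7] = 5, nothing longer is possible.

5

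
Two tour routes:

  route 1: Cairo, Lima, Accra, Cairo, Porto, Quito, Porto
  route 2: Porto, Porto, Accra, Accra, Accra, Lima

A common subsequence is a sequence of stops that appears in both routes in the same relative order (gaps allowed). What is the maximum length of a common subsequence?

Match Porto [5,1], then Porto [7,2] — 2 stops in the same relative order in both. dp[7][6] = 2 confirms this is the maximum.

2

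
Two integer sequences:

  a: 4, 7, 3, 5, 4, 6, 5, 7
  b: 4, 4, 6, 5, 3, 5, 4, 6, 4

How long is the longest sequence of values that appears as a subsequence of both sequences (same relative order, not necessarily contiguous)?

Let dp[i][j] be the LCS length of the first i values of a and the first j values of b. dp[i][j] = dp[i-1][j-1]+1 when the i-th and j-th values match, else max(dp[i-1][j], dp[i][j-1]).
    ·  4  4  6  5  3  5  4  6  4
 ·  0  0  0  0  0  0  0  0  0  0
 4  0  1  1  1  1  1  1  1  1  1
 7  0  1  1  1  1  1  1  1  1  1
 3  0  1  1  1  1  2  2  2  2  2
 5  0  1  1  1  2  2  3  3  3  3
 4  0  1  2  2  2  2  3  4  4  4
 6  0  1  2  3  3  3  3  4  5  5
 5  0  1  2  3  4  4  4  4  5  5
 7  0  1  2  3  4  4  4  4  5  5
dp[8][9] = 5. One LCS (by backtracking along matches): 4, 3, 5, 4, 6.

5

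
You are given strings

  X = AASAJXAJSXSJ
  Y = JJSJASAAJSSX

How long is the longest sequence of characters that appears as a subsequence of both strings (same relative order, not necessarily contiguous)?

7

Let dp[i][j] be the LCS length of the first i characters of X and the first j characters of Y. dp[i][j] = dp[i-1][j-1]+1 when the i-th and j-th characters match, else max(dp[i-1][j], dp[i][j-1]).
    ·  J  J  S  J  A  S  A  A  J  S  S  X
 ·  0  0  0  0  0  0  0  0  0  0  0  0  0
 A  0  0  0  0  0  1  1  1  1  1  1  1  1
 A  0  0  0  0  0  1  1  2  2  2  2  2  2
 S  0  0  0  1  1  1  2  2  2  2  3  3  3
 A  0  0  0  1  1  2  2  3  3  3  3  3  3
 J  0  1  1  1  2  2  2  3  3  4  4  4  4
 X  0  1  1  1  2  2  2  3  3  4  4  4  5
 A  0  1  1  1  2  3  3  3  4  4  4  4  5
 J  0  1  2  2  2  3  3  3  4  5  5  5  5
 S  0  1  2  3  3  3  4  4  4  5  6  6  6
 X  0  1  2  3  3  3  4  4  4  5  6  6  7
 S  0  1  2  3  3  3  4  4  4  5  6  7  7
 J  0  1  2  3  4  4  4  4  4  5  6  7  7
dp[12][12] = 7. One LCS (by backtracking along matches): ASAAJSX.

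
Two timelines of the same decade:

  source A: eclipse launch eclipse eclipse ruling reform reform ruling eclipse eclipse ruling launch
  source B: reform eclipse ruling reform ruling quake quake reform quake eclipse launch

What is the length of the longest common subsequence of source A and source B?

Pick eclipse at source A[4]=source B[2], ruling at source A[5]=source B[3], reform at source A[6]=source B[4], reform at source A[7]=source B[8], eclipse at source A[10]=source B[10], launch at source A[12]=source B[11]; all 6 events appear in both, in order, and the DP table's final entry dp[12][11] is also 6, so no common subsequence is longer.

6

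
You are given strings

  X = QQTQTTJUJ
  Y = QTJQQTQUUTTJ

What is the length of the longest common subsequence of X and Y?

One common subsequence of length 7: Q at X[1]=Y[4], Q at X[2]=Y[5], T at X[3]=Y[6], Q at X[4]=Y[7], T at X[5]=Y[10], T at X[6]=Y[11], J at X[9]=Y[12]. The LCS DP gives dp[9][12] = 7, so this is optimal.

7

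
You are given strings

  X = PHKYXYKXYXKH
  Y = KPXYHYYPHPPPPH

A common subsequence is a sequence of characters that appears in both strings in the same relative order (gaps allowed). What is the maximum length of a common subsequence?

5

Pick P at X[1]=Y[2] → H at X[2]=Y[5] → Y at X[4]=Y[6] → Y at X[6]=Y[7] → H at X[12]=Y[14]; all 5 characters appear in both, in order. dp[12][14] = 5 confirms this is the maximum.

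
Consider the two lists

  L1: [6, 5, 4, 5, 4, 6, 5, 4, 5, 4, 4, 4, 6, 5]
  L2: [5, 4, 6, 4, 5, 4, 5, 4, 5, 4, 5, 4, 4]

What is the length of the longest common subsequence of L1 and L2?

One common subsequence of length 10: 6 (L1 #1, L2 #3) → 5 (L1 #2, L2 #5) → 4 (L1 #3, L2 #6) → 5 (L1 #4, L2 #7) → 4 (L1 #5, L2 #8) → 5 (L1 #7, L2 #9) → 4 (L1 #8, L2 #10) → 5 (L1 #9, L2 #11) → 4 (L1 #11, L2 #12) → 4 (L1 #12, L2 #13), and the DP table's final entry dp[14][13] is also 10, so no common subsequence is longer.

10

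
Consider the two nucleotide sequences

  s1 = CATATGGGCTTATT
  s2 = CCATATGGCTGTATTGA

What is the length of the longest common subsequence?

Taking C [1,2], A [2,3], T [3,4], A [4,5], T [5,6], G [7,7], G [8,8], C [9,9], T [10,10], T [11,12], A [12,13], T [13,14], T [14,15] gives a common subsequence of length 13. Since dp[14][17] = 13, nothing longer is possible.

13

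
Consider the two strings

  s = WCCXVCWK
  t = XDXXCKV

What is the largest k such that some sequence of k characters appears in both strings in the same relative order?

Taking X (s #4, t #4), C (s #6, t #5), K (s #8, t #6) gives a common subsequence of length 3. Since dp[8][7] = 3, nothing longer is possible.

3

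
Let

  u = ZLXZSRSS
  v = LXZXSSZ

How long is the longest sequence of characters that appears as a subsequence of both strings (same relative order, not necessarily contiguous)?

5

Pick L at u[2]=v[1]; then X at u[3]=v[2]; then Z at u[4]=v[3]; then S at u[5]=v[5]; then S at u[7]=v[6]; all 5 characters appear in both, in order. dp[8][7] = 5 confirms this is the maximum.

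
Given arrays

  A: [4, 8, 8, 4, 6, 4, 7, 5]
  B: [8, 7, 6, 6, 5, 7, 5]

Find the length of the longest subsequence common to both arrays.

One common subsequence of length 4: 8 [2,1], 6 [5,4], 7 [7,6], 5 [8,7], and the DP table's final entry dp[8][7] is also 4, so no common subsequence is longer.

4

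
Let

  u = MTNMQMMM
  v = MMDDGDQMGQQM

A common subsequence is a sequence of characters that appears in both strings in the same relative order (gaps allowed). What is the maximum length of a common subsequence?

Let dp[i][j] be the LCS length of the first i characters of u and the first j characters of v. dp[i][j] = dp[i-1][j-1]+1 when the i-th and j-th characters match, else max(dp[i-1][j], dp[i][j-1]).
    ·  M  M  D  D  G  D  Q  M  G  Q  Q  M
 ·  0  0  0  0  0  0  0  0  0  0  0  0  0
 M  0  1  1  1  1  1  1  1  1  1  1  1  1
 T  0  1  1  1  1  1  1  1  1  1  1  1  1
 N  0  1  1  1  1  1  1  1  1  1  1  1  1
 M  0  1  2  2  2  2  2  2  2  2  2  2  2
 Q  0  1  2  2  2  2  2  3  3  3  3  3  3
 M  0  1  2  2  2  2  2  3  4  4  4  4  4
 M  0  1  2  2  2  2  2  3  4  4  4  4  5
 M  0  1  2  2  2  2  2  3  4  4  4  4  5
dp[8][12] = 5. One LCS (by backtracking along matches): MMQMM.

5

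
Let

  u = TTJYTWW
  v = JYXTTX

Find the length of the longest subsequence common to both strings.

One common subsequence of length 3: J at u[3]=v[1], then Y at u[4]=v[2], then T at u[5]=v[5]. dp[7][6] = 3 confirms this is the maximum.

3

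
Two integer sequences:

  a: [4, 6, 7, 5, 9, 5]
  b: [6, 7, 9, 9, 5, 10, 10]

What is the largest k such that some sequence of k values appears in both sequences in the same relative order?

Let dp[i][j] be the LCS length of the first i values of a and the first j values of b. dp[i][j] = dp[i-1][j-1]+1 when the i-th and j-th values match, else max(dp[i-1][j], dp[i][j-1]).
    ·  6  7  9  9  5 10 10
 ·  0  0  0  0  0  0  0  0
 4  0  0  0  0  0  0  0  0
 6  0  1  1  1  1  1  1  1
 7  0  1  2  2  2  2  2  2
 5  0  1  2  2  2  3  3  3
 9  0  1  2  3  3  3  3  3
 5  0  1  2  3  3  4  4  4
dp[6][7] = 4. One LCS (by backtracking along matches): 6, 7, 9, 5.

4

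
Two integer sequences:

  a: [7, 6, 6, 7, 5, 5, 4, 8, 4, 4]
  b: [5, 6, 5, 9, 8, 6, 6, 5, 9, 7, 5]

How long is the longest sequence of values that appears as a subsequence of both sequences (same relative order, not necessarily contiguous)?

4

Let dp[i][j] be the LCS length of the first i values of a and the first j values of b. dp[i][j] = dp[i-1][j-1]+1 when the i-th and j-th values match, else max(dp[i-1][j], dp[i][j-1]).
    ·  5  6  5  9  8  6  6  5  9  7  5
 ·  0  0  0  0  0  0  0  0  0  0  0  0
 7  0  0  0  0  0  0  0  0  0  0  1  1
 6  0  0  1  1  1  1  1  1  1  1  1  1
 6  0  0  1  1  1  1  2  2  2  2  2  2
 7  0  0  1  1  1  1  2  2  2  2  3  3
 5  0  1  1  2  2  2  2  2  3  3  3  4
 5  0  1  1  2  2  2  2  2  3  3  3  4
 4  0  1  1  2  2  2  2  2  3  3  3  4
 8  0  1  1  2  2  3  3  3  3  3  3  4
 4  0  1  1  2  2  3  3  3  3  3  3  4
 4  0  1  1  2  2  3  3  3  3  3  3  4
dp[10][11] = 4. One LCS (by backtracking along matches): 6, 6, 7, 5.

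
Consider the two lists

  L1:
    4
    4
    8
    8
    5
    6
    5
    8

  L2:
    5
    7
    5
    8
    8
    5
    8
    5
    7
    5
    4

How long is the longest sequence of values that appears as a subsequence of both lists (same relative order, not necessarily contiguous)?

Let dp[i][j] be the LCS length of the first i values of L1 and the first j values of L2. dp[i][j] = dp[i-1][j-1]+1 when the i-th and j-th values match, else max(dp[i-1][j], dp[i][j-1]).
    ·  5  7  5  8  8  5  8  5  7  5  4
 ·  0  0  0  0  0  0  0  0  0  0  0  0
 4  0  0  0  0  0  0  0  0  0  0  0  1
 4  0  0  0  0  0  0  0  0  0  0  0  1
 8  0  0  0  0  1  1  1  1  1  1  1  1
 8  0  0  0  0  1  2  2  2  2  2  2  2
 5  0  1  1  1  1  2  3  3  3  3  3  3
 6  0  1  1  1  1  2  3  3  3  3  3  3
 5  0  1  1  2  2  2  3  3  4  4  4  4
 8  0  1  1  2  3  3  3  4  4  4  4  4
dp[8][11] = 4. One LCS (by backtracking along matches): 8, 8, 5, 5.

4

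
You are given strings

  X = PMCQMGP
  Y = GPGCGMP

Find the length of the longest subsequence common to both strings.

Taking P (X #1, Y #2); then C (X #3, Y #4); then M (X #5, Y #6); then P (X #7, Y #7) gives a common subsequence of length 4. Since dp[7][7] = 4, nothing longer is possible.

4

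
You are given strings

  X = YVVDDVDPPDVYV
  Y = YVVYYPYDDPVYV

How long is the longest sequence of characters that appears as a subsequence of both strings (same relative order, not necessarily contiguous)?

9

Match Y (X #1, Y #1), V (X #2, Y #2), V (X #3, Y #3), D (X #5, Y #8), D (X #7, Y #9), P (X #9, Y #10), V (X #11, Y #11), Y (X #12, Y #12), V (X #13, Y #13) — 9 characters in the same relative order in both. The LCS DP gives dp[13][13] = 9, so this is optimal.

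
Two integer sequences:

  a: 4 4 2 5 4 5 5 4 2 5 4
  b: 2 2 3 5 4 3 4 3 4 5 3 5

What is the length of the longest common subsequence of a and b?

5

Let dp[i][j] be the LCS length of the first i values of a and the first j values of b. dp[i][j] = dp[i-1][j-1]+1 when the i-th and j-th values match, else max(dp[i-1][j], dp[i][j-1]).
    ·  2  2  3  5  4  3  4  3  4  5  3  5
 ·  0  0  0  0  0  0  0  0  0  0  0  0  0
 4  0  0  0  0  0  1  1  1  1  1  1  1  1
 4  0  0  0  0  0  1  1  2  2  2  2  2  2
 2  0  1  1  1  1  1  1  2  2  2  2  2  2
 5  0  1  1  1  2  2  2  2  2  2  3  3  3
 4  0  1  1  1  2  3  3  3  3  3  3  3  3
 5  0  1  1  1  2  3  3  3  3  3  4  4  4
 5  0  1  1  1  2  3  3  3  3  3  4  4  5
 4  0  1  1  1  2  3  3  4  4  4  4  4  5
 2  0  1  2  2  2  3  3  4  4  4  4  4  5
 5  0  1  2  2  3  3  3  4  4  4  5  5  5
 4  0  1  2  2  3  4  4  4  4  5  5  5  5
dp[11][12] = 5. One LCS (by backtracking along matches): 4, 4, 4, 5, 5.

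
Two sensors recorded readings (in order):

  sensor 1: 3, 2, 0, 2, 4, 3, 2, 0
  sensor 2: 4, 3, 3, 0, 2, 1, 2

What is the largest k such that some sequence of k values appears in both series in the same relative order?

Taking 3 (sensor 1 #1, sensor 2 #3) → 0 (sensor 1 #3, sensor 2 #4) → 2 (sensor 1 #4, sensor 2 #5) → 2 (sensor 1 #7, sensor 2 #7) gives a common subsequence of length 4. The LCS DP gives dp[8][7] = 4, so this is optimal.

4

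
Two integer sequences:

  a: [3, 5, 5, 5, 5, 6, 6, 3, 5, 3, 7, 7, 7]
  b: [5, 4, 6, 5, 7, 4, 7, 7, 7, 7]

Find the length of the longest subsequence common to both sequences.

6

Let dp[i][j] be the LCS length of the first i values of a and the first j values of b. dp[i][j] = dp[i-1][j-1]+1 when the i-th and j-th values match, else max(dp[i-1][j], dp[i][j-1]).
    ·  5  4  6  5  7  4  7  7  7  7
 ·  0  0  0  0  0  0  0  0  0  0  0
 3  0  0  0  0  0  0  0  0  0  0  0
 5  0  1  1  1  1  1  1  1  1  1  1
 5  0  1  1  1  2  2  2  2  2  2  2
 5  0  1  1  1  2  2  2  2  2  2  2
 5  0  1  1  1  2  2  2  2  2  2  2
 6  0  1  1  2  2  2  2  2  2  2  2
 6  0  1  1  2  2  2  2  2  2  2  2
 3  0  1  1  2  2  2  2  2  2  2  2
 5  0  1  1  2  3  3  3  3  3  3  3
 3  0  1  1  2  3  3  3  3  3  3  3
 7  0  1  1  2  3  4  4  4  4  4  4
 7  0  1  1  2  3  4  4  5  5  5  5
 7  0  1  1  2  3  4  4  5  6  6  6
dp[13][10] = 6. One LCS (by backtracking along matches): 5, 6, 5, 7, 7, 7.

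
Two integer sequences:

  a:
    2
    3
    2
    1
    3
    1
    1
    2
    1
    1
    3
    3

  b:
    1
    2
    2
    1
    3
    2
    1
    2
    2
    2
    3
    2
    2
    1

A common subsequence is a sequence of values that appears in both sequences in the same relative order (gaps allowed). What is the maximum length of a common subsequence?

7

One common subsequence of length 7: 2 (a #1, b #3), 3 (a #2, b #5), 2 (a #3, b #6), 1 (a #4, b #7), 3 (a #5, b #11), 2 (a #8, b #13), 1 (a #10, b #14). dp[12][14] = 7 confirms this is the maximum.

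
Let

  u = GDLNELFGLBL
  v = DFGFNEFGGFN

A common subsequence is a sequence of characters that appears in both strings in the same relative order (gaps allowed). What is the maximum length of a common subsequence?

Pick G at u[1]=v[3], N at u[4]=v[5], E at u[5]=v[6], F at u[7]=v[7], G at u[8]=v[9]; all 5 characters appear in both, in order, and the DP table's final entry dp[11][11] is also 5, so no common subsequence is longer.

5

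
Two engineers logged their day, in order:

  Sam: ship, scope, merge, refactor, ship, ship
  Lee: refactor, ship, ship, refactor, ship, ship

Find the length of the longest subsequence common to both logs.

Pick ship [1,3] → refactor [4,4] → ship [5,5] → ship [6,6]; all 4 tasks appear in both, in order. Since dp[6][6] = 4, nothing longer is possible.

4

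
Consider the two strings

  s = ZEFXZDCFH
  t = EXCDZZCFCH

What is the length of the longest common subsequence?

6

Taking E [2,1]; then X [4,2]; then Z [5,6]; then C [7,7]; then F [8,8]; then H [9,10] gives a common subsequence of length 6, and the DP table's final entry dp[9][10] is also 6, so no common subsequence is longer.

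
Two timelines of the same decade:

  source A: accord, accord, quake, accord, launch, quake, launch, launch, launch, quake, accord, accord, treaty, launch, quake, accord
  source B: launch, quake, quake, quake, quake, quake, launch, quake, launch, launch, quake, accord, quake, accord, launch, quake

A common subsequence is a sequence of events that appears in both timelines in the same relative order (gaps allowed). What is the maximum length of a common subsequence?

10

Pick quake (source A #3, source B #6); then launch (source A #5, source B #7); then quake (source A #6, source B #8); then launch (source A #8, source B #9); then launch (source A #9, source B #10); then quake (source A #10, source B #11); then accord (source A #11, source B #12); then accord (source A #12, source B #14); then launch (source A #14, source B #15); then quake (source A #15, source B #16); all 10 events appear in both, in order, and the DP table's final entry dp[16][16] is also 10, so no common subsequence is longer.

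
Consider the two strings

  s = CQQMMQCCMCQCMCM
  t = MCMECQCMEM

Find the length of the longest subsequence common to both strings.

8

Pick M (s #5, t #1), C (s #8, t #2), M (s #9, t #3), C (s #10, t #5), Q (s #11, t #6), C (s #12, t #7), M (s #13, t #8), M (s #15, t #10); all 8 characters appear in both, in order. dp[15][10] = 8 confirms this is the maximum.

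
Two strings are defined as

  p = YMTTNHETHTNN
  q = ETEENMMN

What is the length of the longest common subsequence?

Let dp[i][j] be the LCS length of the first i characters of p and the first j characters of q. dp[i][j] = dp[i-1][j-1]+1 when the i-th and j-th characters match, else max(dp[i-1][j], dp[i][j-1]).
    ·  E  T  E  E  N  M  M  N
 ·  0  0  0  0  0  0  0  0  0
 Y  0  0  0  0  0  0  0  0  0
 M  0  0  0  0  0  0  1  1  1
 T  0  0  1  1  1  1  1  1  1
 T  0  0  1  1  1  1  1  1  1
 N  0  0  1  1  1  2  2  2  2
 H  0  0  1  1  1  2  2  2  2
 E  0  1  1  2  2  2  2  2  2
 T  0  1  2  2  2  2  2  2  2
 H  0  1  2  2  2  2  2  2  2
 T  0  1  2  2  2  2  2  2  2
 N  0  1  2  2  2  3  3  3  3
 N  0  1  2  2  2  3  3  3  4
dp[12][8] = 4. One LCS (by backtracking along matches): TENN.

4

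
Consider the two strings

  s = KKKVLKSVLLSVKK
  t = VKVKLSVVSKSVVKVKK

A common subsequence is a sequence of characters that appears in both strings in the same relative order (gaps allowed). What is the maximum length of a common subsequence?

9

One common subsequence of length 9: K at s[1]=t[2]; then K at s[2]=t[4]; then V at s[4]=t[8]; then K at s[6]=t[10]; then S at s[7]=t[11]; then V at s[8]=t[13]; then V at s[12]=t[15]; then K at s[13]=t[16]; then K at s[14]=t[17]. dp[14][17] = 9 confirms this is the maximum.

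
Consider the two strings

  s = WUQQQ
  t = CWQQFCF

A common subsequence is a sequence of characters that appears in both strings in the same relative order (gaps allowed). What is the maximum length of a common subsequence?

Let dp[i][j] be the LCS length of the first i characters of s and the first j characters of t. dp[i][j] = dp[i-1][j-1]+1 when the i-th and j-th characters match, else max(dp[i-1][j], dp[i][j-1]).
    ·  C  W  Q  Q  F  C  F
 ·  0  0  0  0  0  0  0  0
 W  0  0  1  1  1  1  1  1
 U  0  0  1  1  1  1  1  1
 Q  0  0  1  2  2  2  2  2
 Q  0  0  1  2  3  3  3  3
 Q  0  0  1  2  3  3  3  3
dp[5][7] = 3. One LCS (by backtracking along matches): WQQ.

3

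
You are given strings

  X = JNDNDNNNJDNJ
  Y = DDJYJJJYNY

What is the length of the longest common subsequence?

4

Taking D [3,1], then D [5,2], then J [9,7], then N [11,9] gives a common subsequence of length 4. Since dp[12][10] = 4, nothing longer is possible.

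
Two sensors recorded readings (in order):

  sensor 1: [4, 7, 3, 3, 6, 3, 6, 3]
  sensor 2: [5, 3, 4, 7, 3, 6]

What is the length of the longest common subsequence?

4

Let dp[i][j] be the LCS length of the first i values of sensor 1 and the first j values of sensor 2. dp[i][j] = dp[i-1][j-1]+1 when the i-th and j-th values match, else max(dp[i-1][j], dp[i][j-1]).
    ·  5  3  4  7  3  6
 ·  0  0  0  0  0  0  0
 4  0  0  0  1  1  1  1
 7  0  0  0  1  2  2  2
 3  0  0  1  1  2  3  3
 3  0  0  1  1  2  3  3
 6  0  0  1  1  2  3  4
 3  0  0  1  1  2  3  4
 6  0  0  1  1  2  3  4
 3  0  0  1  1  2  3  4
dp[8][6] = 4. One LCS (by backtracking along matches): 4, 7, 3, 6.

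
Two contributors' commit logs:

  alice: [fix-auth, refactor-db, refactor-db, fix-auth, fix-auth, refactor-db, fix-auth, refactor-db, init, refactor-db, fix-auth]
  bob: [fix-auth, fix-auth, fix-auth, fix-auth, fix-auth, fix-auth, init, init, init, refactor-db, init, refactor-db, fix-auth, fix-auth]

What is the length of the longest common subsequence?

8

Pick fix-auth at alice[1]=bob[3] → fix-auth at alice[4]=bob[4] → fix-auth at alice[5]=bob[5] → fix-auth at alice[7]=bob[6] → refactor-db at alice[8]=bob[10] → init at alice[9]=bob[11] → refactor-db at alice[10]=bob[12] → fix-auth at alice[11]=bob[14]; all 8 commits appear in both, in order. The LCS DP gives dp[11][14] = 8, so this is optimal.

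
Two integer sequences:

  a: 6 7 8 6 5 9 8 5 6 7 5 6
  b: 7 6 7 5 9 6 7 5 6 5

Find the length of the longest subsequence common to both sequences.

8

Let dp[i][j] be the LCS length of the first i values of a and the first j values of b. dp[i][j] = dp[i-1][j-1]+1 when the i-th and j-th values match, else max(dp[i-1][j], dp[i][j-1]).
    ·  7  6  7  5  9  6  7  5  6  5
 ·  0  0  0  0  0  0  0  0  0  0  0
 6  0  0  1  1  1  1  1  1  1  1  1
 7  0  1  1  2  2  2  2  2  2  2  2
 8  0  1  1  2  2  2  2  2  2  2  2
 6  0  1  2  2  2  2  3  3  3  3  3
 5  0  1  2  2  3  3  3  3  4  4  4
 9  0  1  2  2  3  4  4  4  4  4  4
 8  0  1  2  2  3  4  4  4  4  4  4
 5  0  1  2  2  3  4  4  4  5  5  5
 6  0  1  2  2  3  4  5  5  5  6  6
 7  0  1  2  3  3  4  5  6  6  6  6
 5  0  1  2  3  4  4  5  6  7  7  7
 6  0  1  2  3  4  4  5  6  7  8  8
dp[12][10] = 8. One LCS (by backtracking along matches): 6, 7, 5, 9, 6, 7, 5, 6.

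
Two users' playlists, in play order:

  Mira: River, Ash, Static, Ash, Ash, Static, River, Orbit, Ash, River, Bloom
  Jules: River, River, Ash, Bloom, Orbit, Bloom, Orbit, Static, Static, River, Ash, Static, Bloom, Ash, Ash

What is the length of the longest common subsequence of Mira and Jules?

7

Match River [1,2], then Ash [2,3], then Static [3,8], then Static [6,9], then River [7,10], then Ash [9,11], then Bloom [11,13] — 7 songs in the same relative order in both, and the DP table's final entry dp[11][15] is also 7, so no common subsequence is longer.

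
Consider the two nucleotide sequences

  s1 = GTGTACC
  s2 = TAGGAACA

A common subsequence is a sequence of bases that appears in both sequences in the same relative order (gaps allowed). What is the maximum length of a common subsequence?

Pick G at s1[1]=s2[3]; then G at s1[3]=s2[4]; then A at s1[5]=s2[6]; then C at s1[6]=s2[7]; all 4 bases appear in both, in order. dp[7][8] = 4 confirms this is the maximum.

4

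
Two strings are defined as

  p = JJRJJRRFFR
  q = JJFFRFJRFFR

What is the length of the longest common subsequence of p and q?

8

Match J [1,1]; then J [2,2]; then R [3,5]; then J [5,7]; then R [7,8]; then F [8,9]; then F [9,10]; then R [10,11] — 8 characters in the same relative order in both. The LCS DP gives dp[10][11] = 8, so this is optimal.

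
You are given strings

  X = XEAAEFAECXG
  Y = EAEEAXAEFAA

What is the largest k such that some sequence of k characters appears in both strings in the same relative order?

Let dp[i][j] be the LCS length of the first i characters of X and the first j characters of Y. dp[i][j] = dp[i-1][j-1]+1 when the i-th and j-th characters match, else max(dp[i-1][j], dp[i][j-1]).
    ·  E  A  E  E  A  X  A  E  F  A  A
 ·  0  0  0  0  0  0  0  0  0  0  0  0
 X  0  0  0  0  0  0  1  1  1  1  1  1
 E  0  1  1  1  1  1  1  1  2  2  2  2
 A  0  1  2  2  2  2  2  2  2  2  3  3
 A  0  1  2  2  2  3  3  3  3  3  3  4
 E  0  1  2  3  3  3  3  3  4  4  4  4
 F  0  1  2  3  3  3  3  3  4  5  5  5
 A  0  1  2  3  3  4  4  4  4  5  6  6
 E  0  1  2  3  4  4  4  4  5  5  6  6
 C  0  1  2  3  4  4  4  4  5  5  6  6
 X  0  1  2  3  4  4  5  5  5  5  6  6
 G  0  1  2  3  4  4  5  5  5  5  6  6
dp[11][11] = 6. One LCS (by backtracking along matches): EAAEFA.

6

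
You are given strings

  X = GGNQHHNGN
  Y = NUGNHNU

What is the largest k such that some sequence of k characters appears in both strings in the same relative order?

4

Let dp[i][j] be the LCS length of the first i characters of X and the first j characters of Y. dp[i][j] = dp[i-1][j-1]+1 when the i-th and j-th characters match, else max(dp[i-1][j], dp[i][j-1]).
    ·  N  U  G  N  H  N  U
 ·  0  0  0  0  0  0  0  0
 G  0  0  0  1  1  1  1  1
 G  0  0  0  1  1  1  1  1
 N  0  1  1  1  2  2  2  2
 Q  0  1  1  1  2  2  2  2
 H  0  1  1  1  2  3  3  3
 H  0  1  1  1  2  3  3  3
 N  0  1  1  1  2  3  4  4
 G  0  1  1  2  2  3  4  4
 N  0  1  1  2  3  3  4  4
dp[9][7] = 4. One LCS (by backtracking along matches): GNHN.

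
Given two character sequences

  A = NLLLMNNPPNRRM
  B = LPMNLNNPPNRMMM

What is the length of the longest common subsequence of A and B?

Match N [1,4], L [4,5], N [6,6], N [7,7], P [8,8], P [9,9], N [10,10], R [11,11], M [13,14] — 9 characters in the same relative order in both. dp[13][14] = 9 confirms this is the maximum.

9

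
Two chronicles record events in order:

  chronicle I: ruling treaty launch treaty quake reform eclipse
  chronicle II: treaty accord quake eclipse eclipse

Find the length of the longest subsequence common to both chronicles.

3

Pick treaty [2,1]; then quake [5,3]; then eclipse [7,5]; all 3 events appear in both, in order. dp[7][5] = 3 confirms this is the maximum.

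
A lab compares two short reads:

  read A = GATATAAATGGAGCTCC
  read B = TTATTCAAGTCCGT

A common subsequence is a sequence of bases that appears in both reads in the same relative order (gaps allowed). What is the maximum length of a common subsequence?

Match A [2,3], T [3,4], T [5,5], A [8,7], A [12,8], G [13,9], T [15,10], C [16,11], C [17,12] — 9 bases in the same relative order in both. Since dp[17][14] = 9, nothing longer is possible.

9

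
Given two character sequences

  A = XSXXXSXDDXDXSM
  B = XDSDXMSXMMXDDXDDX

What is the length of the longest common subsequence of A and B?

10

Match X (A #1, B #1), S (A #2, B #3), X (A #3, B #5), X (A #4, B #8), X (A #7, B #11), D (A #8, B #12), D (A #9, B #13), X (A #10, B #14), D (A #11, B #16), X (A #12, B #17) — 10 characters in the same relative order in both. The LCS DP gives dp[14][17] = 10, so this is optimal.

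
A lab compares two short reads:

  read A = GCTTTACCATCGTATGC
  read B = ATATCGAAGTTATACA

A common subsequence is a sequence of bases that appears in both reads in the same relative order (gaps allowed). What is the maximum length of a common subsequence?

9

Pick T at read A[3]=read B[2], then T at read A[4]=read B[4], then A at read A[6]=read B[7], then A at read A[9]=read B[8], then T at read A[10]=read B[10], then T at read A[13]=read B[11], then A at read A[14]=read B[12], then T at read A[15]=read B[13], then C at read A[17]=read B[15]; all 9 bases appear in both, in order. dp[17][16] = 9 confirms this is the maximum.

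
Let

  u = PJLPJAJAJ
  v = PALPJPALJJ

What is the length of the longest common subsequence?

Let dp[i][j] be the LCS length of the first i characters of u and the first j characters of v. dp[i][j] = dp[i-1][j-1]+1 when the i-th and j-th characters match, else max(dp[i-1][j], dp[i][j-1]).
    ·  P  A  L  P  J  P  A  L  J  J
 ·  0  0  0  0  0  0  0  0  0  0  0
 P  0  1  1  1  1  1  1  1  1  1  1
 J  0  1  1  1  1  2  2  2  2  2  2
 L  0  1  1  2  2  2  2  2  3  3  3
 P  0  1  1  2  3  3  3  3  3  3  3
 J  0  1  1  2  3  4  4  4  4  4  4
 A  0  1  2  2  3  4  4  5  5  5  5
 J  0  1  2  2  3  4  4  5  5  6  6
 A  0  1  2  2  3  4  4  5  5  6  6
 J  0  1  2  2  3  4  4  5  5  6  7
dp[9][10] = 7. One LCS (by backtracking along matches): PLPJAJJ.

7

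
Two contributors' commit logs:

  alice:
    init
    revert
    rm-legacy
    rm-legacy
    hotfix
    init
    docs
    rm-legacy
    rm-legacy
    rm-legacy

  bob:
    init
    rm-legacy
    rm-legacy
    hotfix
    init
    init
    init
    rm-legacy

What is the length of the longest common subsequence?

6

Pick init (alice #1, bob #1); then rm-legacy (alice #3, bob #2); then rm-legacy (alice #4, bob #3); then hotfix (alice #5, bob #4); then init (alice #6, bob #7); then rm-legacy (alice #10, bob #8); all 6 commits appear in both, in order. Since dp[10][8] = 6, nothing longer is possible.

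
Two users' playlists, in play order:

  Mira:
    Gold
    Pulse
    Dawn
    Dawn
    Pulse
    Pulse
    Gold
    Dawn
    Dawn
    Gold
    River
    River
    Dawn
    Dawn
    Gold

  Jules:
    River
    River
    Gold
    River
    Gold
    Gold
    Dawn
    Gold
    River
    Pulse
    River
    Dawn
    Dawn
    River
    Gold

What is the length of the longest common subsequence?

9

Taking Gold (Mira #1, Jules #5), Gold (Mira #7, Jules #6), Dawn (Mira #9, Jules #7), Gold (Mira #10, Jules #8), River (Mira #11, Jules #9), River (Mira #12, Jules #11), Dawn (Mira #13, Jules #12), Dawn (Mira #14, Jules #13), Gold (Mira #15, Jules #15) gives a common subsequence of length 9. Since dp[15][15] = 9, nothing longer is possible.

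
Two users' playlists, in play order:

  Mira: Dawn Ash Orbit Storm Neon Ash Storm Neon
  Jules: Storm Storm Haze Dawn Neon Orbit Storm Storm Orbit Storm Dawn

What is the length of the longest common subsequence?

One common subsequence of length 4: Dawn at Mira[1]=Jules[4], Orbit at Mira[3]=Jules[6], Storm at Mira[4]=Jules[8], Storm at Mira[7]=Jules[10]. Since dp[8][11] = 4, nothing longer is possible.

4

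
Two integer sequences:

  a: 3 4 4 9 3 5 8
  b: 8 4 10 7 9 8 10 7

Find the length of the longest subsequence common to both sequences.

3

Pick 4 (a #2, b #2); then 9 (a #4, b #5); then 8 (a #7, b #6); all 3 values appear in both, in order. The LCS DP gives dp[7][8] = 3, so this is optimal.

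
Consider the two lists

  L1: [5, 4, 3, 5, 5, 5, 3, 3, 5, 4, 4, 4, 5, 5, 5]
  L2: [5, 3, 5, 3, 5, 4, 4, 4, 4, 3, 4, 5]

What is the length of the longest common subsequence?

9

One common subsequence of length 9: 5 at L1[1]=L2[1]; then 3 at L1[3]=L2[2]; then 5 at L1[6]=L2[3]; then 3 at L1[8]=L2[4]; then 5 at L1[9]=L2[5]; then 4 at L1[10]=L2[8]; then 4 at L1[11]=L2[9]; then 4 at L1[12]=L2[11]; then 5 at L1[15]=L2[12]. dp[15][12] = 9 confirms this is the maximum.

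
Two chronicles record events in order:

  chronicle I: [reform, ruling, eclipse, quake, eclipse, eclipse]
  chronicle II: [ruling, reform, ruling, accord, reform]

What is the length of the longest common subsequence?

2

One common subsequence of length 2: reform (chronicle I #1, chronicle II #2); then ruling (chronicle I #2, chronicle II #3), and the DP table's final entry dp[6][5] is also 2, so no common subsequence is longer.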